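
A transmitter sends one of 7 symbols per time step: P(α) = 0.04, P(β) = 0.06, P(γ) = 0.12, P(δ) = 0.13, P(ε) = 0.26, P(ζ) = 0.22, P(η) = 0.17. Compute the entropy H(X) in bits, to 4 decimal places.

H = −Σ pᵢ log₂ pᵢ.
−0.04·log₂(0.04) = 0.1858
−0.06·log₂(0.06) = 0.2435
−0.12·log₂(0.12) = 0.3671
−0.13·log₂(0.13) = 0.3826
−0.26·log₂(0.26) = 0.5053
−0.22·log₂(0.22) = 0.4806
−0.17·log₂(0.17) = 0.4346
Sum ≈ 2.5994 → 2.5994 bits.

2.5994 bits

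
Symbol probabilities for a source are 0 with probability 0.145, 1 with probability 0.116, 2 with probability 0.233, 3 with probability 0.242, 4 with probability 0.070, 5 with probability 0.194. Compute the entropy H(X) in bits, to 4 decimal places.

2.4770 bits

H = −Σ pᵢ log₂ pᵢ.
−0.145·log₂(0.145) = 0.4040
−0.116·log₂(0.116) = 0.3605
−0.233·log₂(0.233) = 0.4897
−0.242·log₂(0.242) = 0.4954
−0.070·log₂(0.070) = 0.2686
−0.194·log₂(0.194) = 0.4590
Sum ≈ 2.4770 → 2.4770 bits.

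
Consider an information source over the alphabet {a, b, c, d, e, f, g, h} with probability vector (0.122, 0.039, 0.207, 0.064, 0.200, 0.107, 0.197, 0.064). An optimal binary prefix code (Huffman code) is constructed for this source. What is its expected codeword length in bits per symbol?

Repeatedly combine the two least-probable nodes; the expected code length is the sum of the merged weights.
merge 39/1000 + 8/125 → 103/1000
merge 8/125 + 103/1000 → 167/1000
merge 107/1000 + 61/500 → 229/1000
merge 167/1000 + 197/1000 → 91/250
merge 1/5 + 207/1000 → 407/1000
merge 229/1000 + 91/250 → 593/1000
merge 407/1000 + 593/1000 → 1
L = 103/1000 + 167/1000 + 229/1000 + 91/250 + 407/1000 + 593/1000 + 1 = 2863/1000 = 2.863 bits/symbol.

2.863 bits/symbol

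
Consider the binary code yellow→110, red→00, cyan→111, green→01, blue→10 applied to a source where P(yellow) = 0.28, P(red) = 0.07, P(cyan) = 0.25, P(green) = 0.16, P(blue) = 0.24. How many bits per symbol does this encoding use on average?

2.53 bits/symbol

L̄ = Σ pᵢ·ℓᵢ = 0.28·3 + 0.07·2 + 0.25·3 + 0.16·2 + 0.24·2 = 2.53 bits/symbol.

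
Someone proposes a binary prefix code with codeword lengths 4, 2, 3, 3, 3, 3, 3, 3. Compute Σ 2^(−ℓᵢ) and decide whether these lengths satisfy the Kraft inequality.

1.0625; no

With common denominator 2^4 = 16: Σ 2^(−ℓᵢ) = 1/16 + 4/16 + 2/16 + 2/16 + 2/16 + 2/16 + 2/16 + 2/16 = 17/16 = 1.0625.
Kraft's inequality requires Σ ≤ 1; here Σ = 1.0625 > 1, so no such prefix code exists.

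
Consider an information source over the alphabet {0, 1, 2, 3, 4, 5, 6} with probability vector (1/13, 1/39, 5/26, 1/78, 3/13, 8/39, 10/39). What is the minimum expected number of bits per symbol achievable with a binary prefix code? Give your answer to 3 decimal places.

Repeatedly combine the two least-probable nodes; the expected code length is the sum of the merged weights.
merge 1/78 + 1/39 → 1/26
merge 1/26 + 1/13 → 3/26
merge 3/26 + 5/26 → 4/13
merge 8/39 + 3/13 → 17/39
merge 10/39 + 4/13 → 22/39
merge 17/39 + 22/39 → 1
L = 1/26 + 3/26 + 4/13 + 17/39 + 22/39 + 1 = 32/13 ≈ 2.462 bits/symbol.

2.462 bits/symbol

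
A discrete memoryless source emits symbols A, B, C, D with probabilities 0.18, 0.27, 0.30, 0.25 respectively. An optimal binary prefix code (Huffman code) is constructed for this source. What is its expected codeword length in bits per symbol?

Repeatedly combine the two least-probable nodes; the expected code length is the sum of the merged weights.
merge 9/50 + 1/4 → 43/100
merge 27/100 + 3/10 → 57/100
merge 43/100 + 57/100 → 1
L = 43/100 + 57/100 + 1 = 2 bits/symbol.

2 bits/symbol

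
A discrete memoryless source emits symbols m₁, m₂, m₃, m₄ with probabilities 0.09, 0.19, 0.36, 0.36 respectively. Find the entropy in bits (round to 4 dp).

1.8291 bits

H = −Σ pᵢ log₂ pᵢ.
−0.09·log₂(0.09) = 0.3127
−0.19·log₂(0.19) = 0.4552
−0.36·log₂(0.36) = 0.5306
−0.36·log₂(0.36) = 0.5306
Sum ≈ 1.8291 → 1.8291 bits.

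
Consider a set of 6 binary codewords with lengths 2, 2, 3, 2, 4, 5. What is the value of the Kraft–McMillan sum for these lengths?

With common denominator 2^5 = 32: Σ 2^(−ℓᵢ) = 8/32 + 8/32 + 4/32 + 8/32 + 2/32 + 1/32 = 31/32 = 0.96875.

0.96875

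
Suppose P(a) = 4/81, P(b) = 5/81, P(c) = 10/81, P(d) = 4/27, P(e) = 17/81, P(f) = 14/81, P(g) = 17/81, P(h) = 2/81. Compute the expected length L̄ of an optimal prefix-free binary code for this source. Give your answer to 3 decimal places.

2.790 bits/symbol

Repeatedly combine the two least-probable nodes; the expected code length is the sum of the merged weights.
merge 2/81 + 4/81 → 2/27
merge 5/81 + 2/27 → 11/81
merge 10/81 + 11/81 → 7/27
merge 4/27 + 14/81 → 26/81
merge 17/81 + 17/81 → 34/81
merge 7/27 + 26/81 → 47/81
merge 34/81 + 47/81 → 1
L = 2/27 + 11/81 + 7/27 + 26/81 + 34/81 + 47/81 + 1 = 226/81 ≈ 2.790 bits/symbol.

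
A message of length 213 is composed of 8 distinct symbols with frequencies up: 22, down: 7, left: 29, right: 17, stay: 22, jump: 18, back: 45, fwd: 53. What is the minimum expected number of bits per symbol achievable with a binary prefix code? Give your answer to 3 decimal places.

Probabilities are the counts divided by 213.
Repeatedly combine the two least-probable nodes; the expected code length is the sum of the merged weights.
merge 7/213 + 17/213 → 8/71
merge 6/71 + 22/213 → 40/213
merge 22/213 + 8/71 → 46/213
merge 29/213 + 40/213 → 23/71
merge 15/71 + 46/213 → 91/213
merge 53/213 + 23/71 → 122/213
merge 91/213 + 122/213 → 1
L = 8/71 + 40/213 + 46/213 + 23/71 + 91/213 + 122/213 + 1 = 605/213 ≈ 2.840 bits/symbol.

2.840 bits/symbol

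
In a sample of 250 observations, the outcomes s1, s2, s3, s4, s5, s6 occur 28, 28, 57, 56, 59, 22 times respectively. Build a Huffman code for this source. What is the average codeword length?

Probabilities are the counts divided by 250.
Repeatedly combine the two least-probable nodes; the expected code length is the sum of the merged weights.
merge 11/125 + 14/125 → 1/5
merge 14/125 + 1/5 → 39/125
merge 28/125 + 57/250 → 113/250
merge 59/250 + 39/125 → 137/250
merge 113/250 + 137/250 → 1
L = 1/5 + 39/125 + 113/250 + 137/250 + 1 = 314/125 = 2.512 bits/symbol.

2.512 bits/symbol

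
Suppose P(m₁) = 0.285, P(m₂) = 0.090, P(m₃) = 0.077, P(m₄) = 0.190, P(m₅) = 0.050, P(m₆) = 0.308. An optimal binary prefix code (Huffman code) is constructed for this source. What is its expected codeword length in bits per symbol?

Repeatedly combine the two least-probable nodes; the expected code length is the sum of the merged weights.
merge 1/20 + 77/1000 → 127/1000
merge 9/100 + 127/1000 → 217/1000
merge 19/100 + 217/1000 → 407/1000
merge 57/200 + 77/250 → 593/1000
merge 407/1000 + 593/1000 → 1
L = 127/1000 + 217/1000 + 407/1000 + 593/1000 + 1 = 293/125 = 2.344 bits/symbol.

2.344 bits/symbol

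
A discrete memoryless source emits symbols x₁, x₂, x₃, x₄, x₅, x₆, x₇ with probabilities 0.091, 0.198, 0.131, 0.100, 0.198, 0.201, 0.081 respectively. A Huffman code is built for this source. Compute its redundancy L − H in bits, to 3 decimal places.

0.058 bits

Entropy H = −Σ p log₂ p ≈ 2.7152 bits.
Huffman merges: 81/1000+91/1000→43/250; 1/10+131/1000→231/1000; 43/250+99/500→37/100; 99/500+201/1000→399/1000; 231/1000+37/100→601/1000; 399/1000+601/1000→1. L = 2773/1000 ≈ 2.7730.
L − H = 2.7730 − 2.7152 = 0.058 bits.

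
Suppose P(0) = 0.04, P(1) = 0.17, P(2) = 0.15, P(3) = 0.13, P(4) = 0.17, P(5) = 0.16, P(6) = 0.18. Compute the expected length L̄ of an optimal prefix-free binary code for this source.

Repeatedly combine the two least-probable nodes; the expected code length is the sum of the merged weights.
merge 1/25 + 13/100 → 17/100
merge 3/20 + 4/25 → 31/100
merge 17/100 + 17/100 → 17/50
merge 17/100 + 9/50 → 7/20
merge 31/100 + 17/50 → 13/20
merge 7/20 + 13/20 → 1
L = 17/100 + 31/100 + 17/50 + 7/20 + 13/20 + 1 = 141/50 = 2.82 bits/symbol.

2.82 bits/symbol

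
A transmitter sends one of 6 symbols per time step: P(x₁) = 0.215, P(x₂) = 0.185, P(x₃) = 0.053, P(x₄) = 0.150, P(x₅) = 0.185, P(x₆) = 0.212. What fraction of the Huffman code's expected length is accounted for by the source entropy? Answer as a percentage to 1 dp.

96.7%

Entropy H = −Σ p log₂ p ≈ 2.4871 bits.
Huffman merges: 53/1000+3/20→203/1000; 37/200+37/200→37/100; 203/1000+53/250→83/200; 43/200+37/100→117/200; 83/200+117/200→1. L = 2573/1000 ≈ 2.5730.
Efficiency = H/L = 2.4871/2.5730 = 96.7%.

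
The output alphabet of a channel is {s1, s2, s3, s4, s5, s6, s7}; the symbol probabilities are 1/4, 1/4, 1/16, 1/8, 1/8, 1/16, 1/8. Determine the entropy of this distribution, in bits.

2.625 bits

Each probability is a power of 1/2, so log₂(1/p) is an integer.
H = Σ p·log₂(1/p) = 1/4·2 + 1/4·2 + 1/16·4 + 1/8·3 + 1/8·3 + 1/16·4 + 1/8·3 = 2.625 bits.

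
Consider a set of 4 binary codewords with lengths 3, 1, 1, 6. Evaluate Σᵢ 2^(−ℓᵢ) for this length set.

With common denominator 2^6 = 64: Σ 2^(−ℓᵢ) = 8/64 + 32/64 + 32/64 + 1/64 = 73/64 = 1.140625.

1.140625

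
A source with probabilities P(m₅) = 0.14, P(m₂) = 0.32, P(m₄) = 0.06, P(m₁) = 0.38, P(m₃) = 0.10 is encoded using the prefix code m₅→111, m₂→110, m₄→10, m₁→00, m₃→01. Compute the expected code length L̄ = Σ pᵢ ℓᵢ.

2.46 bits/symbol

L̄ = Σ pᵢ·ℓᵢ = 0.14·3 + 0.32·3 + 0.06·2 + 0.38·2 + 0.10·2 = 2.46 bits/symbol.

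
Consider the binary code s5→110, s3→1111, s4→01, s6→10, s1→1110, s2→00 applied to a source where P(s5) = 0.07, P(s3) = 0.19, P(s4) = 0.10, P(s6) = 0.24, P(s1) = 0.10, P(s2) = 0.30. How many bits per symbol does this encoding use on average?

L̄ = Σ pᵢ·ℓᵢ = 0.07·3 + 0.19·4 + 0.10·2 + 0.24·2 + 0.10·4 + 0.30·2 = 2.65 bits/symbol.

2.65 bits/symbol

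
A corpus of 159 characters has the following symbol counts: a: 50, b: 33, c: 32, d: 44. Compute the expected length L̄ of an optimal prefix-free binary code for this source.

2 bits/symbol

Probabilities are the counts divided by 159.
Repeatedly combine the two least-probable nodes; the expected code length is the sum of the merged weights.
merge 32/159 + 11/53 → 65/159
merge 44/159 + 50/159 → 94/159
merge 65/159 + 94/159 → 1
L = 65/159 + 94/159 + 1 = 2 bits/symbol.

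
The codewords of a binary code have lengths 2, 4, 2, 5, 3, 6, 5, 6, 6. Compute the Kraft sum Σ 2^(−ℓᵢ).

With common denominator 2^6 = 64: Σ 2^(−ℓᵢ) = 16/64 + 4/64 + 16/64 + 2/64 + 8/64 + 1/64 + 2/64 + 1/64 + 1/64 = 51/64 = 0.796875.

0.796875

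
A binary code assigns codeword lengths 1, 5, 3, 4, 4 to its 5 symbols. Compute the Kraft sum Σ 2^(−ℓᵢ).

0.78125

With common denominator 2^5 = 32: Σ 2^(−ℓᵢ) = 16/32 + 1/32 + 4/32 + 2/32 + 2/32 = 25/32 = 0.78125.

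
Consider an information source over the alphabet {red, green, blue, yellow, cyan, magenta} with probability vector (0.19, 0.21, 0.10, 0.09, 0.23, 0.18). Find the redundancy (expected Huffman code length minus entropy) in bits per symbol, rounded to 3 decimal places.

Entropy H = −Σ p log₂ p ≈ 2.5059 bits.
Huffman merges: 9/100+1/10→19/100; 9/50+19/100→37/100; 19/100+21/100→2/5; 23/100+37/100→3/5; 2/5+3/5→1. L = 64/25 ≈ 2.5600.
L − H = 2.5600 − 2.5059 = 0.054 bits.

0.054 bits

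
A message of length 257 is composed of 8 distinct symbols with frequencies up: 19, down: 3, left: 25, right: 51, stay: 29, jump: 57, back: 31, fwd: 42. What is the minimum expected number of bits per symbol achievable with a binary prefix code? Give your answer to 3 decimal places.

Probabilities are the counts divided by 257.
Repeatedly combine the two least-probable nodes; the expected code length is the sum of the merged weights.
merge 3/257 + 19/257 → 22/257
merge 22/257 + 25/257 → 47/257
merge 29/257 + 31/257 → 60/257
merge 42/257 + 47/257 → 89/257
merge 51/257 + 57/257 → 108/257
merge 60/257 + 89/257 → 149/257
merge 108/257 + 149/257 → 1
L = 22/257 + 47/257 + 60/257 + 89/257 + 108/257 + 149/257 + 1 = 732/257 ≈ 2.848 bits/symbol.

2.848 bits/symbol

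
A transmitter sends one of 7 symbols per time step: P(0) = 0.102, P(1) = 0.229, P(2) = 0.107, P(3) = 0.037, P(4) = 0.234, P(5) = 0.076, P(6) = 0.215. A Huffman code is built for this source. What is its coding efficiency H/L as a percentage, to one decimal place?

98.1%

Entropy H = −Σ p log₂ p ≈ 2.5936 bits.
Huffman merges: 37/1000+19/250→113/1000; 51/500+107/1000→209/1000; 113/1000+209/1000→161/500; 43/200+229/1000→111/250; 117/500+161/500→139/250; 111/250+139/250→1. L = 661/250 ≈ 2.6440.
Efficiency = H/L = 2.5936/2.6440 = 98.1%.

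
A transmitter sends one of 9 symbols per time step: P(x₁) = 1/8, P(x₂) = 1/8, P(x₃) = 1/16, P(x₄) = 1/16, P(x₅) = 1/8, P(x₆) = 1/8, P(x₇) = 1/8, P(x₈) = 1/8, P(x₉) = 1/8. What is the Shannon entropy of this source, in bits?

Each probability is a power of 1/2, so log₂(1/p) is an integer.
H = Σ p·log₂(1/p) = 1/8·3 + 1/8·3 + 1/16·4 + 1/16·4 + 1/8·3 + 1/8·3 + 1/8·3 + 1/8·3 + 1/8·3 = 3.125 bits.

3.125 bits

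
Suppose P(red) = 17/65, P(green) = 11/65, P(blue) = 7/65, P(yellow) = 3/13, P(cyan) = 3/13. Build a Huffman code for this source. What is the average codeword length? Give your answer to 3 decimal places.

Repeatedly combine the two least-probable nodes; the expected code length is the sum of the merged weights.
merge 7/65 + 11/65 → 18/65
merge 3/13 + 3/13 → 6/13
merge 17/65 + 18/65 → 7/13
merge 6/13 + 7/13 → 1
L = 18/65 + 6/13 + 7/13 + 1 = 148/65 ≈ 2.277 bits/symbol.

2.277 bits/symbol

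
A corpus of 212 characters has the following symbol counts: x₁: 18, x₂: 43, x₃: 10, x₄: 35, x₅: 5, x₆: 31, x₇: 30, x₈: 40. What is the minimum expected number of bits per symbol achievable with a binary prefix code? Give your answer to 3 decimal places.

Probabilities are the counts divided by 212.
Repeatedly combine the two least-probable nodes; the expected code length is the sum of the merged weights.
merge 5/212 + 5/106 → 15/212
merge 15/212 + 9/106 → 33/212
merge 15/106 + 31/212 → 61/212
merge 33/212 + 35/212 → 17/53
merge 10/53 + 43/212 → 83/212
merge 61/212 + 17/53 → 129/212
merge 83/212 + 129/212 → 1
L = 15/212 + 33/212 + 61/212 + 17/53 + 83/212 + 129/212 + 1 = 601/212 ≈ 2.835 bits/symbol.

2.835 bits/symbol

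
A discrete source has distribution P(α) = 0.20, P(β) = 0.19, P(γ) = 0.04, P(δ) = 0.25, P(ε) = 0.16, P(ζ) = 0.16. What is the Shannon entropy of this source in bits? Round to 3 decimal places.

H = −Σ pᵢ log₂ pᵢ.
−0.20·log₂(0.20) = 0.4644
−0.19·log₂(0.19) = 0.4552
−0.04·log₂(0.04) = 0.1858
−0.25·log₂(0.25) = 0.5000
−0.16·log₂(0.16) = 0.4230
−0.16·log₂(0.16) = 0.4230
Sum ≈ 2.4514 → 2.451 bits.

2.451 bits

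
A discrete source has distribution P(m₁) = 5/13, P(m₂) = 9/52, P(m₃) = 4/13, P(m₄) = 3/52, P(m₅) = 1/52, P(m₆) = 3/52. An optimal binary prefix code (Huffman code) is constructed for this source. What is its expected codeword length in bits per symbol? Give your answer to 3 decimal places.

Repeatedly combine the two least-probable nodes; the expected code length is the sum of the merged weights.
merge 1/52 + 3/52 → 1/13
merge 3/52 + 1/13 → 7/52
merge 7/52 + 9/52 → 4/13
merge 4/13 + 4/13 → 8/13
merge 5/13 + 8/13 → 1
L = 1/13 + 7/52 + 4/13 + 8/13 + 1 = 111/52 ≈ 2.135 bits/symbol.

2.135 bits/symbol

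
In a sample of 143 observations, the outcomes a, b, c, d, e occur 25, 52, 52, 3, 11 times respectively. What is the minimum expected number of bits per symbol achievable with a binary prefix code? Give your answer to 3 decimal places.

2.007 bits/symbol

Probabilities are the counts divided by 143.
Repeatedly combine the two least-probable nodes; the expected code length is the sum of the merged weights.
merge 3/143 + 1/13 → 14/143
merge 14/143 + 25/143 → 3/11
merge 3/11 + 4/11 → 7/11
merge 4/11 + 7/11 → 1
L = 14/143 + 3/11 + 7/11 + 1 = 287/143 ≈ 2.007 bits/symbol.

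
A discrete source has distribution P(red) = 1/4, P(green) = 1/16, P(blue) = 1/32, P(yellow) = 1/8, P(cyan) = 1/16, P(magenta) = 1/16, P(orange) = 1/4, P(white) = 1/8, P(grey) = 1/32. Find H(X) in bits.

Each probability is a power of 1/2, so log₂(1/p) is an integer.
H = Σ p·log₂(1/p) = 1/4·2 + 1/16·4 + 1/32·5 + 1/8·3 + 1/16·4 + 1/16·4 + 1/4·2 + 1/8·3 + 1/32·5 = 2.8125 bits.

2.8125 bits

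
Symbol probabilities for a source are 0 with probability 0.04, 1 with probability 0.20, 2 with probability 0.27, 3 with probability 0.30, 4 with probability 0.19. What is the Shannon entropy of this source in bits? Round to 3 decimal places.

2.136 bits

H = −Σ pᵢ log₂ pᵢ.
−0.04·log₂(0.04) = 0.1858
−0.20·log₂(0.20) = 0.4644
−0.27·log₂(0.27) = 0.5100
−0.30·log₂(0.30) = 0.5211
−0.19·log₂(0.19) = 0.4552
Sum ≈ 2.1365 → 2.136 bits.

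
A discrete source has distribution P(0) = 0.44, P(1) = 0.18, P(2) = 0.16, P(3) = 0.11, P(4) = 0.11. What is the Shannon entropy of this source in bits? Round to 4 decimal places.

H = −Σ pᵢ log₂ pᵢ.
−0.44·log₂(0.44) = 0.5211
−0.18·log₂(0.18) = 0.4453
−0.16·log₂(0.16) = 0.4230
−0.11·log₂(0.11) = 0.3503
−0.11·log₂(0.11) = 0.3503
Sum ≈ 2.0900 → 2.0900 bits.

2.0900 bits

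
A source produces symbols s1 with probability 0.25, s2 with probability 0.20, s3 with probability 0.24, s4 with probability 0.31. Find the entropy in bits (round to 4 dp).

1.9823 bits

H = −Σ pᵢ log₂ pᵢ.
−0.25·log₂(0.25) = 0.5000
−0.20·log₂(0.20) = 0.4644
−0.24·log₂(0.24) = 0.4941
−0.31·log₂(0.31) = 0.5238
Sum ≈ 1.9823 → 1.9823 bits.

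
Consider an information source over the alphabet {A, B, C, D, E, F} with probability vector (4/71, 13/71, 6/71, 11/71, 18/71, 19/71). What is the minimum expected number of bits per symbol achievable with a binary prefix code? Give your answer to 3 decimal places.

Repeatedly combine the two least-probable nodes; the expected code length is the sum of the merged weights.
merge 4/71 + 6/71 → 10/71
merge 10/71 + 11/71 → 21/71
merge 13/71 + 18/71 → 31/71
merge 19/71 + 21/71 → 40/71
merge 31/71 + 40/71 → 1
L = 10/71 + 21/71 + 31/71 + 40/71 + 1 = 173/71 ≈ 2.437 bits/symbol.

2.437 bits/symbol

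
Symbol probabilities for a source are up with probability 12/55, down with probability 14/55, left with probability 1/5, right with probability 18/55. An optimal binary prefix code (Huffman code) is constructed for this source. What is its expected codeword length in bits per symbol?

2 bits/symbol

Repeatedly combine the two least-probable nodes; the expected code length is the sum of the merged weights.
merge 1/5 + 12/55 → 23/55
merge 14/55 + 18/55 → 32/55
merge 23/55 + 32/55 → 1
L = 23/55 + 32/55 + 1 = 2 bits/symbol.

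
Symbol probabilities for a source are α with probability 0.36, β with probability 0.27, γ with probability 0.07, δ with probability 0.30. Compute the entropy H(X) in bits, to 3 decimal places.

H = −Σ pᵢ log₂ pᵢ.
−0.36·log₂(0.36) = 0.5306
−0.27·log₂(0.27) = 0.5100
−0.07·log₂(0.07) = 0.2686
−0.30·log₂(0.30) = 0.5211
Sum ≈ 1.8303 → 1.830 bits.

1.830 bits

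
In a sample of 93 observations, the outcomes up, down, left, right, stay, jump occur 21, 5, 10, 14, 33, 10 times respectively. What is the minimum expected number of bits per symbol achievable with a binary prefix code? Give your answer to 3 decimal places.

Probabilities are the counts divided by 93.
Repeatedly combine the two least-probable nodes; the expected code length is the sum of the merged weights.
merge 5/93 + 10/93 → 5/31
merge 10/93 + 14/93 → 8/31
merge 5/31 + 7/31 → 12/31
merge 8/31 + 11/31 → 19/31
merge 12/31 + 19/31 → 1
L = 5/31 + 8/31 + 12/31 + 19/31 + 1 = 75/31 ≈ 2.419 bits/symbol.

2.419 bits/symbol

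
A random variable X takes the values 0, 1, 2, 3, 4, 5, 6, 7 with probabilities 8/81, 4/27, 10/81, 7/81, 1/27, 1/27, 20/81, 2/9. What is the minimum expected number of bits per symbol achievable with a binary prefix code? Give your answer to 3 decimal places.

2.765 bits/symbol

Repeatedly combine the two least-probable nodes; the expected code length is the sum of the merged weights.
merge 1/27 + 1/27 → 2/27
merge 2/27 + 7/81 → 13/81
merge 8/81 + 10/81 → 2/9
merge 4/27 + 13/81 → 25/81
merge 2/9 + 2/9 → 4/9
merge 20/81 + 25/81 → 5/9
merge 4/9 + 5/9 → 1
L = 2/27 + 13/81 + 2/9 + 25/81 + 4/9 + 5/9 + 1 = 224/81 ≈ 2.765 bits/symbol.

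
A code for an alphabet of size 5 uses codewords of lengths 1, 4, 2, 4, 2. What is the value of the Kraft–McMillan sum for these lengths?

With common denominator 2^4 = 16: Σ 2^(−ℓᵢ) = 8/16 + 1/16 + 4/16 + 1/16 + 4/16 = 18/16 = 1.125.

1.125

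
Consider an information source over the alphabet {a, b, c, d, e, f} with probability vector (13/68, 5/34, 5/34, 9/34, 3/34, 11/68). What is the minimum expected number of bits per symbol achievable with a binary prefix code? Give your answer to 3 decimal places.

2.544 bits/symbol

Repeatedly combine the two least-probable nodes; the expected code length is the sum of the merged weights.
merge 3/34 + 5/34 → 4/17
merge 5/34 + 11/68 → 21/68
merge 13/68 + 4/17 → 29/68
merge 9/34 + 21/68 → 39/68
merge 29/68 + 39/68 → 1
L = 4/17 + 21/68 + 29/68 + 39/68 + 1 = 173/68 ≈ 2.544 bits/symbol.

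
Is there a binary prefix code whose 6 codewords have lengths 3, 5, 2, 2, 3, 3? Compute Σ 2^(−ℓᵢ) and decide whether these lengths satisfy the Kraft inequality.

With common denominator 2^5 = 32: Σ 2^(−ℓᵢ) = 4/32 + 1/32 + 8/32 + 8/32 + 4/32 + 4/32 = 29/32 = 0.90625.
Kraft's inequality requires Σ ≤ 1; here Σ = 0.90625 ≤ 1, so such a prefix code exists.

0.90625; yes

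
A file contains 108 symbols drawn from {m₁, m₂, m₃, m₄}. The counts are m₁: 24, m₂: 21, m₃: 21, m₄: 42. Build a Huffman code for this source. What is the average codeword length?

2 bits/symbol

Probabilities are the counts divided by 108.
Repeatedly combine the two least-probable nodes; the expected code length is the sum of the merged weights.
merge 7/36 + 7/36 → 7/18
merge 2/9 + 7/18 → 11/18
merge 7/18 + 11/18 → 1
L = 7/18 + 11/18 + 1 = 2 bits/symbol.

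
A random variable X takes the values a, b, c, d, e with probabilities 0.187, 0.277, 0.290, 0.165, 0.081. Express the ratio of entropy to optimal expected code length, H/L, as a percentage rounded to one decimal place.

98.2%

Entropy H = −Σ p log₂ p ≈ 2.2059 bits.
Huffman merges: 81/1000+33/200→123/500; 187/1000+123/500→433/1000; 277/1000+29/100→567/1000; 433/1000+567/1000→1. L = 1123/500 ≈ 2.2460.
Efficiency = H/L = 2.2059/2.2460 = 98.2%.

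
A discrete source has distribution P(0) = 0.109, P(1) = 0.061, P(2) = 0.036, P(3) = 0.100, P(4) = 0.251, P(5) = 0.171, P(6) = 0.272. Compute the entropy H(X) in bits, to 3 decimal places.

2.547 bits

H = −Σ pᵢ log₂ pᵢ.
−0.109·log₂(0.109) = 0.3485
−0.061·log₂(0.061) = 0.2461
−0.036·log₂(0.036) = 0.1727
−0.100·log₂(0.100) = 0.3322
−0.251·log₂(0.251) = 0.5006
−0.171·log₂(0.171) = 0.4357
−0.272·log₂(0.272) = 0.5109
Sum ≈ 2.5467 → 2.547 bits.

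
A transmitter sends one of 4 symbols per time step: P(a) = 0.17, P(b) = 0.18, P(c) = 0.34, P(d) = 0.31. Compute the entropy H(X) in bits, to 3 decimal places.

1.933 bits

H = −Σ pᵢ log₂ pᵢ.
−0.17·log₂(0.17) = 0.4346
−0.18·log₂(0.18) = 0.4453
−0.34·log₂(0.34) = 0.5292
−0.31·log₂(0.31) = 0.5238
Sum ≈ 1.9329 → 1.933 bits.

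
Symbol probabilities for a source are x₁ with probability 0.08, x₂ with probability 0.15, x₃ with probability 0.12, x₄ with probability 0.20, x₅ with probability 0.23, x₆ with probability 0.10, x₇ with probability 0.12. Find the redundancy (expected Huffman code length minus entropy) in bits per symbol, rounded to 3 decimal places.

Entropy H = −Σ p log₂ p ≈ 2.7204 bits.
Huffman merges: 2/25+1/10→9/50; 3/25+3/25→6/25; 3/20+9/50→33/100; 1/5+23/100→43/100; 6/25+33/100→57/100; 43/100+57/100→1. L = 11/4 ≈ 2.7500.
L − H = 2.7500 − 2.7204 = 0.030 bits.

0.030 bits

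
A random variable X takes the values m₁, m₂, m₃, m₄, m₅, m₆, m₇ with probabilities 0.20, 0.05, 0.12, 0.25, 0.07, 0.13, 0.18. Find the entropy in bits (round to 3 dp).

H = −Σ pᵢ log₂ pᵢ.
−0.20·log₂(0.20) = 0.4644
−0.05·log₂(0.05) = 0.2161
−0.12·log₂(0.12) = 0.3671
−0.25·log₂(0.25) = 0.5000
−0.07·log₂(0.07) = 0.2686
−0.13·log₂(0.13) = 0.3826
−0.18·log₂(0.18) = 0.4453
Sum ≈ 2.6441 → 2.644 bits.

2.644 bits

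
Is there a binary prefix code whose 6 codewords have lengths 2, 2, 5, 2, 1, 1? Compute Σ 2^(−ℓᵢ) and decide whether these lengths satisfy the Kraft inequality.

1.78125; no

With common denominator 2^5 = 32: Σ 2^(−ℓᵢ) = 8/32 + 8/32 + 1/32 + 8/32 + 16/32 + 16/32 = 57/32 = 1.78125.
Kraft's inequality requires Σ ≤ 1; here Σ = 1.78125 > 1, so no such prefix code exists.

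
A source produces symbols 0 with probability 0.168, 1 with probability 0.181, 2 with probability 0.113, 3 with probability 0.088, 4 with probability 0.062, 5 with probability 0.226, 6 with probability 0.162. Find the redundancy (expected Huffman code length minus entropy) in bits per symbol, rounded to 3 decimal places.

Entropy H = −Σ p log₂ p ≈ 2.7017 bits.
Huffman merges: 31/500+11/125→3/20; 113/1000+3/20→263/1000; 81/500+21/125→33/100; 181/1000+113/500→407/1000; 263/1000+33/100→593/1000; 407/1000+593/1000→1. L = 2743/1000 ≈ 2.7430.
L − H = 2.7430 − 2.7017 = 0.041 bits.

0.041 bits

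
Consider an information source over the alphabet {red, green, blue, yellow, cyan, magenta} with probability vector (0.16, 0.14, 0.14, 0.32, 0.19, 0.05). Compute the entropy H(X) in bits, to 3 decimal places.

2.415 bits

H = −Σ pᵢ log₂ pᵢ.
−0.16·log₂(0.16) = 0.4230
−0.14·log₂(0.14) = 0.3971
−0.14·log₂(0.14) = 0.3971
−0.32·log₂(0.32) = 0.5260
−0.19·log₂(0.19) = 0.4552
−0.05·log₂(0.05) = 0.2161
Sum ≈ 2.4146 → 2.415 bits.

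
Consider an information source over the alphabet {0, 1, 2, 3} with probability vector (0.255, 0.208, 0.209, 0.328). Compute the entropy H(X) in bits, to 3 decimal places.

1.973 bits

H = −Σ pᵢ log₂ pᵢ.
−0.255·log₂(0.255) = 0.5027
−0.208·log₂(0.208) = 0.4712
−0.209·log₂(0.209) = 0.4720
−0.328·log₂(0.328) = 0.5275
Sum ≈ 1.9734 → 1.973 bits.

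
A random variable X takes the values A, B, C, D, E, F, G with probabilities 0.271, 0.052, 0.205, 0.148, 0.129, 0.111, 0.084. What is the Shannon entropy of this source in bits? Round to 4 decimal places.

H = −Σ pᵢ log₂ pᵢ.
−0.271·log₂(0.271) = 0.5105
−0.052·log₂(0.052) = 0.2218
−0.205·log₂(0.205) = 0.4687
−0.148·log₂(0.148) = 0.4079
−0.129·log₂(0.129) = 0.3811
−0.111·log₂(0.111) = 0.3520
−0.084·log₂(0.084) = 0.3002
Sum ≈ 2.6422 → 2.6422 bits.

2.6422 bits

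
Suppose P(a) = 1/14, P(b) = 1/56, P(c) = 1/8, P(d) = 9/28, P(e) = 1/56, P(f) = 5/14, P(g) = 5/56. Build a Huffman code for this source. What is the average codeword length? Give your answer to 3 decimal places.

Repeatedly combine the two least-probable nodes; the expected code length is the sum of the merged weights.
merge 1/56 + 1/56 → 1/28
merge 1/28 + 1/14 → 3/28
merge 5/56 + 3/28 → 11/56
merge 1/8 + 11/56 → 9/28
merge 9/28 + 9/28 → 9/14
merge 5/14 + 9/14 → 1
L = 1/28 + 3/28 + 11/56 + 9/28 + 9/14 + 1 = 129/56 ≈ 2.304 bits/symbol.

2.304 bits/symbol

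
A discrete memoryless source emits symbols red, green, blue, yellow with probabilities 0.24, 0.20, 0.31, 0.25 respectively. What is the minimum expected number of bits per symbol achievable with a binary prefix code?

2 bits/symbol

Repeatedly combine the two least-probable nodes; the expected code length is the sum of the merged weights.
merge 1/5 + 6/25 → 11/25
merge 1/4 + 31/100 → 14/25
merge 11/25 + 14/25 → 1
L = 11/25 + 14/25 + 1 = 2 bits/symbol.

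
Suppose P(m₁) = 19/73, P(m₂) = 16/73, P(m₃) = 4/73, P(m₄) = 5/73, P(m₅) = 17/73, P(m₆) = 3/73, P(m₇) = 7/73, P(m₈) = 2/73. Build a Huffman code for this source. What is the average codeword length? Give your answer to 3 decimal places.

2.644 bits/symbol

Repeatedly combine the two least-probable nodes; the expected code length is the sum of the merged weights.
merge 2/73 + 3/73 → 5/73
merge 4/73 + 5/73 → 9/73
merge 5/73 + 7/73 → 12/73
merge 9/73 + 12/73 → 21/73
merge 16/73 + 17/73 → 33/73
merge 19/73 + 21/73 → 40/73
merge 33/73 + 40/73 → 1
L = 5/73 + 9/73 + 12/73 + 21/73 + 33/73 + 40/73 + 1 = 193/73 ≈ 2.644 bits/symbol.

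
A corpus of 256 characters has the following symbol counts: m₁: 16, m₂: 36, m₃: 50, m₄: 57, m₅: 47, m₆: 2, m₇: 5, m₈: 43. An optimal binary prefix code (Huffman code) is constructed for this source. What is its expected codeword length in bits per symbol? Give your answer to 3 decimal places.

Probabilities are the counts divided by 256.
Repeatedly combine the two least-probable nodes; the expected code length is the sum of the merged weights.
merge 1/128 + 5/256 → 7/256
merge 7/256 + 1/16 → 23/256
merge 23/256 + 9/64 → 59/256
merge 43/256 + 47/256 → 45/128
merge 25/128 + 57/256 → 107/256
merge 59/256 + 45/128 → 149/256
merge 107/256 + 149/256 → 1
L = 7/256 + 23/256 + 59/256 + 45/128 + 107/256 + 149/256 + 1 = 691/256 ≈ 2.699 bits/symbol.

2.699 bits/symbol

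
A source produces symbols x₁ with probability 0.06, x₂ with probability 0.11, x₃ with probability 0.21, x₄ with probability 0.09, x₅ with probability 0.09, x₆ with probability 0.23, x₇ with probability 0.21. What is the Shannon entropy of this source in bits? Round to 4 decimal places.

2.6524 bits

H = −Σ pᵢ log₂ pᵢ.
−0.06·log₂(0.06) = 0.2435
−0.11·log₂(0.11) = 0.3503
−0.21·log₂(0.21) = 0.4728
−0.09·log₂(0.09) = 0.3127
−0.09·log₂(0.09) = 0.3127
−0.23·log₂(0.23) = 0.4877
−0.21·log₂(0.21) = 0.4728
Sum ≈ 2.6524 → 2.6524 bits.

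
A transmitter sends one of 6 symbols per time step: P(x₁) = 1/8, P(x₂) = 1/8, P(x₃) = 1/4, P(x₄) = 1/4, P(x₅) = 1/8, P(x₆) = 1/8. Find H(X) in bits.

2.5 bits

Each probability is a power of 1/2, so log₂(1/p) is an integer.
H = Σ p·log₂(1/p) = 1/8·3 + 1/8·3 + 1/4·2 + 1/4·2 + 1/8·3 + 1/8·3 = 2.5 bits.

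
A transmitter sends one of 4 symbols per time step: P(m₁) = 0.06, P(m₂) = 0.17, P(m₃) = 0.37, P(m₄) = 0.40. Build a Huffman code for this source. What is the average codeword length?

1.83 bits/symbol

Repeatedly combine the two least-probable nodes; the expected code length is the sum of the merged weights.
merge 3/50 + 17/100 → 23/100
merge 23/100 + 37/100 → 3/5
merge 2/5 + 3/5 → 1
L = 23/100 + 3/5 + 1 = 183/100 = 1.83 bits/symbol.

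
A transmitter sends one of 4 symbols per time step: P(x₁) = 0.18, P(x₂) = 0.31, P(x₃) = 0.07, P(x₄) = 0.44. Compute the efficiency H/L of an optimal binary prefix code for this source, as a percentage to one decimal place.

97.2%

Entropy H = −Σ p log₂ p ≈ 1.7588 bits.
Huffman merges: 7/100+9/50→1/4; 1/4+31/100→14/25; 11/25+14/25→1. L = 181/100 ≈ 1.8100.
Efficiency = H/L = 1.7588/1.8100 = 97.2%.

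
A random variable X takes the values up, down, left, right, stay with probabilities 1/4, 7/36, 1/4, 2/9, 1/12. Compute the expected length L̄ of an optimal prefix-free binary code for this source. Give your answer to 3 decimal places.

Repeatedly combine the two least-probable nodes; the expected code length is the sum of the merged weights.
merge 1/12 + 7/36 → 5/18
merge 2/9 + 1/4 → 17/36
merge 1/4 + 5/18 → 19/36
merge 17/36 + 19/36 → 1
L = 5/18 + 17/36 + 19/36 + 1 = 41/18 ≈ 2.278 bits/symbol.

2.278 bits/symbol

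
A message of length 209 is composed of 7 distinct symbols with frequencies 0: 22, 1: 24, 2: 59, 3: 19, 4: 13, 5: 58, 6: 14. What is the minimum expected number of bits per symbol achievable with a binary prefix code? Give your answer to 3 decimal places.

2.569 bits/symbol

Probabilities are the counts divided by 209.
Repeatedly combine the two least-probable nodes; the expected code length is the sum of the merged weights.
merge 13/209 + 14/209 → 27/209
merge 1/11 + 2/19 → 41/209
merge 24/209 + 27/209 → 51/209
merge 41/209 + 51/209 → 92/209
merge 58/209 + 59/209 → 117/209
merge 92/209 + 117/209 → 1
L = 27/209 + 41/209 + 51/209 + 92/209 + 117/209 + 1 = 537/209 ≈ 2.569 bits/symbol.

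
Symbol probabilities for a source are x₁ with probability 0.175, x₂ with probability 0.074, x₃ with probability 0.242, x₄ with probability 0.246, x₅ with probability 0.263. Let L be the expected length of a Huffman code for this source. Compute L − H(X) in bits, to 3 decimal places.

Entropy H = −Σ p log₂ p ≈ 2.2179 bits.
Huffman merges: 37/500+7/40→249/1000; 121/500+123/500→61/125; 249/1000+263/1000→64/125; 61/125+64/125→1. L = 2249/1000 ≈ 2.2490.
L − H = 2.2490 − 2.2179 = 0.031 bits.

0.031 bits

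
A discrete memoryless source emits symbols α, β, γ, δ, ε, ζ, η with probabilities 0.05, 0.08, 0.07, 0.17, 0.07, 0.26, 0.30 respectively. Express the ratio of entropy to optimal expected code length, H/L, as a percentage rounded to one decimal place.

Entropy H = −Σ p log₂ p ≈ 2.5057 bits.
Huffman merges: 1/20+7/100→3/25; 7/100+2/25→3/20; 3/25+3/20→27/100; 17/100+13/50→43/100; 27/100+3/10→57/100; 43/100+57/100→1. L = 127/50 ≈ 2.5400.
Efficiency = H/L = 2.5057/2.5400 = 98.6%.

98.6%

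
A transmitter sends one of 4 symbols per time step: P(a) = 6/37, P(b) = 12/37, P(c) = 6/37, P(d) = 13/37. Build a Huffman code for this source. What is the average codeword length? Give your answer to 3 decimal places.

Repeatedly combine the two least-probable nodes; the expected code length is the sum of the merged weights.
merge 6/37 + 6/37 → 12/37
merge 12/37 + 12/37 → 24/37
merge 13/37 + 24/37 → 1
L = 12/37 + 24/37 + 1 = 73/37 ≈ 1.973 bits/symbol.

1.973 bits/symbol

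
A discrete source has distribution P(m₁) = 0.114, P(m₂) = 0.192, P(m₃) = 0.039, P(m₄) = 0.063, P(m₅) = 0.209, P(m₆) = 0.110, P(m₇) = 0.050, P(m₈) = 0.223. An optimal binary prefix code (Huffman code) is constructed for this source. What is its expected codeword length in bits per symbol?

2.809 bits/symbol

Repeatedly combine the two least-probable nodes; the expected code length is the sum of the merged weights.
merge 39/1000 + 1/20 → 89/1000
merge 63/1000 + 89/1000 → 19/125
merge 11/100 + 57/500 → 28/125
merge 19/125 + 24/125 → 43/125
merge 209/1000 + 223/1000 → 54/125
merge 28/125 + 43/125 → 71/125
merge 54/125 + 71/125 → 1
L = 89/1000 + 19/125 + 28/125 + 43/125 + 54/125 + 71/125 + 1 = 2809/1000 = 2.809 bits/symbol.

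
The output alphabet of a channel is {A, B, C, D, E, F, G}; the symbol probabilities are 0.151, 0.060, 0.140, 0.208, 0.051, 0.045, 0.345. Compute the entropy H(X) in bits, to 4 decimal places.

H = −Σ pᵢ log₂ pᵢ.
−0.151·log₂(0.151) = 0.4118
−0.060·log₂(0.060) = 0.2435
−0.140·log₂(0.140) = 0.3971
−0.208·log₂(0.208) = 0.4712
−0.051·log₂(0.051) = 0.2190
−0.045·log₂(0.045) = 0.2013
−0.345·log₂(0.345) = 0.5297
Sum ≈ 2.4736 → 2.4736 bits.

2.4736 bits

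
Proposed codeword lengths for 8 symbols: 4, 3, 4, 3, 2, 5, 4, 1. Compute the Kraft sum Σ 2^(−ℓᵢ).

1.21875

With common denominator 2^5 = 32: Σ 2^(−ℓᵢ) = 2/32 + 4/32 + 2/32 + 4/32 + 8/32 + 1/32 + 2/32 + 16/32 = 39/32 = 1.21875.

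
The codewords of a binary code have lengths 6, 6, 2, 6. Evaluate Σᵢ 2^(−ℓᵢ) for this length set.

With common denominator 2^6 = 64: Σ 2^(−ℓᵢ) = 1/64 + 1/64 + 16/64 + 1/64 = 19/64 = 0.296875.

0.296875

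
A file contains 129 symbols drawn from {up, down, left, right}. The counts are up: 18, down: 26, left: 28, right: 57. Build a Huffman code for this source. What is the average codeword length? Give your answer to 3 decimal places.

1.899 bits/symbol

Probabilities are the counts divided by 129.
Repeatedly combine the two least-probable nodes; the expected code length is the sum of the merged weights.
merge 6/43 + 26/129 → 44/129
merge 28/129 + 44/129 → 24/43
merge 19/43 + 24/43 → 1
L = 44/129 + 24/43 + 1 = 245/129 ≈ 1.899 bits/symbol.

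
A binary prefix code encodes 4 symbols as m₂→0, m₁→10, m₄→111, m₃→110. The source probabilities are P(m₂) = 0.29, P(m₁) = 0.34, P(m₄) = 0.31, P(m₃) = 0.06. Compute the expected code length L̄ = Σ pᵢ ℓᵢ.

L̄ = Σ pᵢ·ℓᵢ = 0.29·1 + 0.34·2 + 0.31·3 + 0.06·3 = 2.08 bits/symbol.

2.08 bits/symbol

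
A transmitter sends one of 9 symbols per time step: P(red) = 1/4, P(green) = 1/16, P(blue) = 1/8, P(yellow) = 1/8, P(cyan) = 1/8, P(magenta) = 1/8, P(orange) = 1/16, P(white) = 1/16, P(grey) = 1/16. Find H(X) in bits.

Each probability is a power of 1/2, so log₂(1/p) is an integer.
H = Σ p·log₂(1/p) = 1/4·2 + 1/16·4 + 1/8·3 + 1/8·3 + 1/8·3 + 1/8·3 + 1/16·4 + 1/16·4 + 1/16·4 = 3 bits.

3 bits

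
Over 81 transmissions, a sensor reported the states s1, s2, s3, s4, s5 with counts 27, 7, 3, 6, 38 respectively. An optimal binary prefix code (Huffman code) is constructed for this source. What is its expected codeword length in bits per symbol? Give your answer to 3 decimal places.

Probabilities are the counts divided by 81.
Repeatedly combine the two least-probable nodes; the expected code length is the sum of the merged weights.
merge 1/27 + 2/27 → 1/9
merge 7/81 + 1/9 → 16/81
merge 16/81 + 1/3 → 43/81
merge 38/81 + 43/81 → 1
L = 1/9 + 16/81 + 43/81 + 1 = 149/81 ≈ 1.840 bits/symbol.

1.840 bits/symbol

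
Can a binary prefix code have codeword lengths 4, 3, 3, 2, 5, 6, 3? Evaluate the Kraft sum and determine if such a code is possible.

0.734375; yes

With common denominator 2^6 = 64: Σ 2^(−ℓᵢ) = 4/64 + 8/64 + 8/64 + 16/64 + 2/64 + 1/64 + 8/64 = 47/64 = 0.734375.
Kraft's inequality requires Σ ≤ 1; here Σ = 0.734375 ≤ 1, so such a prefix code exists.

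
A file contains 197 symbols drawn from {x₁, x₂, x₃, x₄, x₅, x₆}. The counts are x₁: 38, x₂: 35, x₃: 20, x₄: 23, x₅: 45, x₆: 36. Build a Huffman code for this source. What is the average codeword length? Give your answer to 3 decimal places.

2.579 bits/symbol

Probabilities are the counts divided by 197.
Repeatedly combine the two least-probable nodes; the expected code length is the sum of the merged weights.
merge 20/197 + 23/197 → 43/197
merge 35/197 + 36/197 → 71/197
merge 38/197 + 43/197 → 81/197
merge 45/197 + 71/197 → 116/197
merge 81/197 + 116/197 → 1
L = 43/197 + 71/197 + 81/197 + 116/197 + 1 = 508/197 ≈ 2.579 bits/symbol.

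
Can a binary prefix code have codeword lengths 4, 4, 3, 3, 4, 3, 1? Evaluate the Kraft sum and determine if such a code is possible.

With common denominator 2^4 = 16: Σ 2^(−ℓᵢ) = 1/16 + 1/16 + 2/16 + 2/16 + 1/16 + 2/16 + 8/16 = 17/16 = 1.0625.
Kraft's inequality requires Σ ≤ 1; here Σ = 1.0625 > 1, so no such prefix code exists.

1.0625; no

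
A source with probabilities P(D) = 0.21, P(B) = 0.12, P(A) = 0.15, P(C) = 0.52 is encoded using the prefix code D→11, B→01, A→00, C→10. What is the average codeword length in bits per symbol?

2 bits/symbol

L̄ = Σ pᵢ·ℓᵢ = 0.21·2 + 0.12·2 + 0.15·2 + 0.52·2 = 2 bits/symbol.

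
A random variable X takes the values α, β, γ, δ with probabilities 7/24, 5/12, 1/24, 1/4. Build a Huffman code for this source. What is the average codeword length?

1.875 bits/symbol

Repeatedly combine the two least-probable nodes; the expected code length is the sum of the merged weights.
merge 1/24 + 1/4 → 7/24
merge 7/24 + 7/24 → 7/12
merge 5/12 + 7/12 → 1
L = 7/24 + 7/12 + 1 = 15/8 = 1.875 bits/symbol.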